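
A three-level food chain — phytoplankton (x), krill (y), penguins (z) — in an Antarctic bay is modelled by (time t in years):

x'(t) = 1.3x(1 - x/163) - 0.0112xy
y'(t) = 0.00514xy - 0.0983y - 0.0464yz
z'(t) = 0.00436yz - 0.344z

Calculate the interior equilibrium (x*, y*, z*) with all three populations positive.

x* ≈ 52.2, y* ≈ 78.9, z* ≈ 3.66

From dz/dt = 0: 0.00436y* = 0.344, so y* = 78.9.
From dx/dt = 0: 1.3(1 - x*/163) = 0.0112·78.9, giving x* = 163·(1 - 0.68) = 52.2.
From dy/dt = 0: 0.00514·52.2 - 0.0983 = 0.0464z*, so z* = 0.17/0.0464 = 3.66.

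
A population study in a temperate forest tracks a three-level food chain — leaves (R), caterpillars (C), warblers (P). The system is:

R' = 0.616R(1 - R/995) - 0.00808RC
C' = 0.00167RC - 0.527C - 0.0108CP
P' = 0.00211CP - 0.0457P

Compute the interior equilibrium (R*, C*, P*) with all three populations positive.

From dP/dt = 0: 0.00211C* = 0.0457, so C* = 21.7.
From dR/dt = 0: 0.616(1 - R*/995) = 0.00808·21.7, giving R* = 995·(1 - 0.284) = 712.
From dC/dt = 0: 0.00167·712 - 0.527 = 0.0108P*, so P* = 0.663/0.0108 = 61.4.

R* ≈ 712, C* ≈ 21.7, P* ≈ 61.4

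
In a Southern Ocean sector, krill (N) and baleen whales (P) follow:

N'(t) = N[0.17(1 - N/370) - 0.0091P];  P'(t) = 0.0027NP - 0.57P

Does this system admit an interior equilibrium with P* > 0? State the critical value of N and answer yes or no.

Threshold N = 211; K > 211, so yes, the predator persists.

The predator equation gives dP/dt > 0 only when N > 0.57/0.0027 = 211.
Without the predator, N → K = 370. Since 370 > 211, the predator can invade and persist.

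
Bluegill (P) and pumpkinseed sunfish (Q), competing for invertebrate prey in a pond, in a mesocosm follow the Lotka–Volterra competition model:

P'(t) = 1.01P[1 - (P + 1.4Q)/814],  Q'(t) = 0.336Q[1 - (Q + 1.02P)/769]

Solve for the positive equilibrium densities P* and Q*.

Setting both brackets to zero gives the nullclines P + 1.4Q = 814 and 1.02P + Q = 769.
Substituting Q = 769 - 1.02P into the first: P(1 - 1.4·1.02) = 814 - 1.4·769.
So P* = -263/-0.428 = 614, and then Q* = 769 - 1.02·614 = 143.

P* ≈ 614, Q* ≈ 143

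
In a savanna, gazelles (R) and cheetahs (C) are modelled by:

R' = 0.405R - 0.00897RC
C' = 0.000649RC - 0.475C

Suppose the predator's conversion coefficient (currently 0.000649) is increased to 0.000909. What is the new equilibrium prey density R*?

R* ≈ 523

At the interior fixed point, setting dC/dt = 0 with C > 0 fixes R* = (predator death rate)/(RC coefficient) — independent of the other coefficients.
With the change, R* = 0.475/0.000909 = 523; it falls from 732.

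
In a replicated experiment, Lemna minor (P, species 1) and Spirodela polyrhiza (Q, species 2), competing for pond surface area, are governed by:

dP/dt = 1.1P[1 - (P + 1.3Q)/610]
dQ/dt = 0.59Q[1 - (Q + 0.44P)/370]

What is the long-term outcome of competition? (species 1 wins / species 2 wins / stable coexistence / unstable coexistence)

Compare the nullcline intercepts: K1/α12 = 610/1.3 = 469 > K2 = 370; K2/α21 = 370/0.44 = 841 > K1 = 610.
Since both inequalities hold, each species can invade when rare, so the interior equilibrium is stable.

stable coexistence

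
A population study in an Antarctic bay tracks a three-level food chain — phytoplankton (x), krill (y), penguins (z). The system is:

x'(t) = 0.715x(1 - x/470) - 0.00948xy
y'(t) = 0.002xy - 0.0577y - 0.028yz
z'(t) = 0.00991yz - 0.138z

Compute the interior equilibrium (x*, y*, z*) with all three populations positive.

From dz/dt = 0: 0.00991y* = 0.138, so y* = 13.9.
From dx/dt = 0: 0.715(1 - x*/470) = 0.00948·13.9, giving x* = 470·(1 - 0.185) = 383.
From dy/dt = 0: 0.002·383 - 0.0577 = 0.028z*, so z* = 0.709/0.028 = 25.3.

x* ≈ 383, y* ≈ 13.9, z* ≈ 25.3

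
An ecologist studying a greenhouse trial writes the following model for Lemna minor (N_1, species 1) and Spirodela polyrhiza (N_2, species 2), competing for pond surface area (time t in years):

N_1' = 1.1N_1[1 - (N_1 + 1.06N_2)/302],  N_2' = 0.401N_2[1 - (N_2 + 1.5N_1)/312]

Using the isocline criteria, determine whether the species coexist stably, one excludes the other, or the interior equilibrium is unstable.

unstable coexistence (outcome depends on initial conditions)

Compare the nullcline intercepts: K1/α12 = 302/1.06 = 285 < K2 = 312; K2/α21 = 312/1.5 = 208 < K1 = 302.
Since both are reversed, neither can invade when rare; the interior point is a saddle.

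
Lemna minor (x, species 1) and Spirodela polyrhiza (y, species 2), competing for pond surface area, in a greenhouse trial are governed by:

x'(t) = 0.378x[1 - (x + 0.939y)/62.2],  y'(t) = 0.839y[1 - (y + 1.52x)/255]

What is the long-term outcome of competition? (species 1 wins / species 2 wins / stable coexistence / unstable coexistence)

Compare the nullcline intercepts: K1/α12 = 62.2/0.939 = 66.2 < K2 = 255; K2/α21 = 255/1.52 = 168 > K1 = 62.2.
Since the inequalities point opposite ways, species 2 can invade but species 1 cannot.

species 2 excludes species 1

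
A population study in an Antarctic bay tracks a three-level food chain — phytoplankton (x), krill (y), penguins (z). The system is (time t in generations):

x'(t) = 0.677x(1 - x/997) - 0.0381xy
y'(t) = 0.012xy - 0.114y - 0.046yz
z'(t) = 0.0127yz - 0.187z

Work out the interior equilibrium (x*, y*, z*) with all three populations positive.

x* ≈ 171, y* ≈ 14.7, z* ≈ 42.1

From dz/dt = 0: 0.0127y* = 0.187, so y* = 14.7.
From dx/dt = 0: 0.677(1 - x*/997) = 0.0381·14.7, giving x* = 997·(1 - 0.829) = 171.
From dy/dt = 0: 0.012·171 - 0.114 = 0.046z*, so z* = 1.94/0.046 = 42.1.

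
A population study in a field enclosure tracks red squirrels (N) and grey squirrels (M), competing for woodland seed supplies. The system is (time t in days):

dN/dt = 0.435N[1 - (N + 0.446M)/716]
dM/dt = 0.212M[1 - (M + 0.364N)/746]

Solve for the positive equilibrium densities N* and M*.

Setting both brackets to zero gives the nullclines N + 0.446M = 716 and 0.364N + M = 746.
Substituting M = 746 - 0.364N into the first: N(1 - 0.446·0.364) = 716 - 0.446·746.
So N* = 383/0.838 = 458, and then M* = 746 - 0.364·458 = 579.

N* ≈ 458, M* ≈ 579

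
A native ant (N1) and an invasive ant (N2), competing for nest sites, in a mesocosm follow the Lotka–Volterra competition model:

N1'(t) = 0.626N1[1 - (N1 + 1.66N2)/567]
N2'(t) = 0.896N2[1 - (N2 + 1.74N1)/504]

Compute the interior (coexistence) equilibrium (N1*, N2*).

Setting both brackets to zero gives the nullclines N1 + 1.66N2 = 567 and 1.74N1 + N2 = 504.
Substituting N2 = 504 - 1.74N1 into the first: N1(1 - 1.66·1.74) = 567 - 1.66·504.
So N1* = -270/-1.89 = 143, and then N2* = 504 - 1.74·143 = 256.

N1* ≈ 143, N2* ≈ 256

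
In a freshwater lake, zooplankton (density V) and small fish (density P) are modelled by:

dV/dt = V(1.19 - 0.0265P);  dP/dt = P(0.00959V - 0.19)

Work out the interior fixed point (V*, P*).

V* ≈ 19.8, P* ≈ 44.9

Set dP/dt = 0 with P > 0: 0.00959V - 0.19 = 0, so V* = 0.19/0.00959 = 19.8.
Set dV/dt = 0 with V > 0: 1.19 - 0.0265P = 0, so P* = 1.19/0.0265 = 44.9.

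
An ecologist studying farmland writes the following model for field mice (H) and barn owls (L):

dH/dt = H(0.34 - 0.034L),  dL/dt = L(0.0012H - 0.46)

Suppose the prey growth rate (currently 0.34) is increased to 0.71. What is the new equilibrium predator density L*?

L* ≈ 20.9

At the interior fixed point, setting dH/dt = 0 with H > 0 fixes L* = (prey growth rate)/(HL coefficient) — independent of the other coefficients.
With the change, L* = 0.71/0.034 = 20.9; it rises from 10.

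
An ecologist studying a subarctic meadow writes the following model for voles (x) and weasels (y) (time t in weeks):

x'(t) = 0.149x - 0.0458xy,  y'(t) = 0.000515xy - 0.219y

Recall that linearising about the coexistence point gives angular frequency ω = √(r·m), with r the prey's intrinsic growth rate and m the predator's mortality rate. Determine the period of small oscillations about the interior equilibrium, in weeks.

Here r = 0.149 and m = 0.219, so r·m = 0.0326.
ω = √0.0326 = 0.181 per week, hence T = 2π/ω ≈ 34.8 weeks.

T ≈ 34.8 weeks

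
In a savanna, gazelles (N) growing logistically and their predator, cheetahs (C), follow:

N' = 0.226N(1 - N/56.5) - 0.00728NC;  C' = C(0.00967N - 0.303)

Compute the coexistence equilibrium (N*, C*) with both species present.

From dC/dt = 0 with C > 0: 0.00967N* = 0.303, so N* = 31.3.
Substitute into dN/dt = 0: 0.226(1 - 31.3/56.5) = 0.00728C*.
The bracket is 0.445, giving C* = 0.101/0.00728 = 13.8.

N* ≈ 31.3, C* ≈ 13.8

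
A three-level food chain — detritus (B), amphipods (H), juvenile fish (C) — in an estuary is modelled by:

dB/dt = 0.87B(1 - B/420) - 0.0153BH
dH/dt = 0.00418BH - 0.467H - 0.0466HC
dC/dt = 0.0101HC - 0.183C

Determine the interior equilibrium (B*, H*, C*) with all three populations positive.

From dC/dt = 0: 0.0101H* = 0.183, so H* = 18.1.
From dB/dt = 0: 0.87(1 - B*/420) = 0.0153·18.1, giving B* = 420·(1 - 0.319) = 286.
From dH/dt = 0: 0.00418·286 - 0.467 = 0.0466C*, so C* = 0.729/0.0466 = 15.6.

B* ≈ 286, H* ≈ 18.1, C* ≈ 15.6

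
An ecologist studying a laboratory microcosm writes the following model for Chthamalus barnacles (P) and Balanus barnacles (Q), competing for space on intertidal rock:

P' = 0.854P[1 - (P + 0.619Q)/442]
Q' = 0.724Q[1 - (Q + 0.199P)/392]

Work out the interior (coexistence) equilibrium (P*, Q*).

Setting both brackets to zero gives the nullclines P + 0.619Q = 442 and 0.199P + Q = 392.
Substituting Q = 392 - 0.199P into the first: P(1 - 0.619·0.199) = 442 - 0.619·392.
So P* = 199/0.877 = 227, and then Q* = 392 - 0.199·227 = 347.

P* ≈ 227, Q* ≈ 347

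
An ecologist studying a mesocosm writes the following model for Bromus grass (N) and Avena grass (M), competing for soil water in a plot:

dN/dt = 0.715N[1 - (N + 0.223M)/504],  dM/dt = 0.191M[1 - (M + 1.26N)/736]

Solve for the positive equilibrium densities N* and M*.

Setting both brackets to zero gives the nullclines N + 0.223M = 504 and 1.26N + M = 736.
Substituting M = 736 - 1.26N into the first: N(1 - 0.223·1.26) = 504 - 0.223·736.
So N* = 340/0.719 = 473, and then M* = 736 - 1.26·473 = 140.

N* ≈ 473, M* ≈ 140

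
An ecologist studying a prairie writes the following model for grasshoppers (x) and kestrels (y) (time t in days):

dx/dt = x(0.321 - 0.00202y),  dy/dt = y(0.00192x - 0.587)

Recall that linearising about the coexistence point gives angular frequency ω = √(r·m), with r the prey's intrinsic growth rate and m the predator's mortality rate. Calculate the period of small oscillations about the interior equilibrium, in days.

Here r = 0.321 and m = 0.587, so r·m = 0.188.
ω = √0.188 = 0.434 per day, hence T = 2π/ω ≈ 14.5 days.

T ≈ 14.5 days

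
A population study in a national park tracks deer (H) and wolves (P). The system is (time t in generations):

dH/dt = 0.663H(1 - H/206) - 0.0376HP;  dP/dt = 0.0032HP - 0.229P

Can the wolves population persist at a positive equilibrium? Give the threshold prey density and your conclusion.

Threshold H = 71.6; K > 71.6, so yes, the predator persists.

The predator equation gives dP/dt > 0 only when H > 0.229/0.0032 = 71.6.
Without the predator, H → K = 206. Since 206 > 71.6, the predator can invade and persist.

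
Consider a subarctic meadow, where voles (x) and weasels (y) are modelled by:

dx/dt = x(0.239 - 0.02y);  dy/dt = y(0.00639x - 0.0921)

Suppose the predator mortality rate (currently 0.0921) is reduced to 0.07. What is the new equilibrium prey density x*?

At the interior fixed point, setting dy/dt = 0 with y > 0 fixes x* = (predator death rate)/(xy coefficient) — independent of the other coefficients.
With the change, x* = 0.07/0.00639 = 11; it falls from 14.4.

x* ≈ 11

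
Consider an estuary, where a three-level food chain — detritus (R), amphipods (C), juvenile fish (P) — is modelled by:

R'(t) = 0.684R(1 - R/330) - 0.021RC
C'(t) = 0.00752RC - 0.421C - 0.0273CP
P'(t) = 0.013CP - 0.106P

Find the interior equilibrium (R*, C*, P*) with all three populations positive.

R* ≈ 247, C* ≈ 8.15, P* ≈ 52.7

From dP/dt = 0: 0.013C* = 0.106, so C* = 8.15.
From dR/dt = 0: 0.684(1 - R*/330) = 0.021·8.15, giving R* = 330·(1 - 0.25) = 247.
From dC/dt = 0: 0.00752·247 - 0.421 = 0.0273P*, so P* = 1.44/0.0273 = 52.7.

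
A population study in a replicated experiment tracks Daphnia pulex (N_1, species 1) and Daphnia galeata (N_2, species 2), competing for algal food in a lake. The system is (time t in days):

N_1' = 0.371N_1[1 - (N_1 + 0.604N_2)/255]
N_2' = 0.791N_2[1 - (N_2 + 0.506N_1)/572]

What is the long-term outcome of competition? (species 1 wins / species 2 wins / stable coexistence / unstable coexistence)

species 2 excludes species 1

Compare the nullcline intercepts: K1/α12 = 255/0.604 = 422 < K2 = 572; K2/α21 = 572/0.506 = 1130 > K1 = 255.
Since the inequalities point opposite ways, species 2 can invade but species 1 cannot.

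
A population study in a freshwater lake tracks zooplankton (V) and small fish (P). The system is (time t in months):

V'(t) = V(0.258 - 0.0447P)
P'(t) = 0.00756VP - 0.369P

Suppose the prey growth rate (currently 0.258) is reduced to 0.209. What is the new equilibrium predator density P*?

At the interior fixed point, setting dV/dt = 0 with V > 0 fixes P* = (prey growth rate)/(VP coefficient) — independent of the other coefficients.
With the change, P* = 0.209/0.0447 = 4.68; it falls from 5.77.

P* ≈ 4.68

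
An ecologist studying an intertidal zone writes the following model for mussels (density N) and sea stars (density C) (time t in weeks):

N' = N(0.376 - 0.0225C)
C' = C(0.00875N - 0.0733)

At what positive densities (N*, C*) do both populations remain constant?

N* ≈ 8.38, C* ≈ 16.7

Set dC/dt = 0 with C > 0: 0.00875N - 0.0733 = 0, so N* = 0.0733/0.00875 = 8.38.
Set dN/dt = 0 with N > 0: 0.376 - 0.0225C = 0, so C* = 0.376/0.0225 = 16.7.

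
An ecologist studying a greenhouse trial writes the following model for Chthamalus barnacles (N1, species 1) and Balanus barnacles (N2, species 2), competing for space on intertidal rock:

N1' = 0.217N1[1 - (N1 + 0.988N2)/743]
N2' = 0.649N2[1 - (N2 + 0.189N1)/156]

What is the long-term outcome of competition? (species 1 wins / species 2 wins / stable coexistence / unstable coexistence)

stable coexistence

Compare the nullcline intercepts: K1/α12 = 743/0.988 = 752 > K2 = 156; K2/α21 = 156/0.189 = 825 > K1 = 743.
Since both inequalities hold, each species can invade when rare, so the interior equilibrium is stable.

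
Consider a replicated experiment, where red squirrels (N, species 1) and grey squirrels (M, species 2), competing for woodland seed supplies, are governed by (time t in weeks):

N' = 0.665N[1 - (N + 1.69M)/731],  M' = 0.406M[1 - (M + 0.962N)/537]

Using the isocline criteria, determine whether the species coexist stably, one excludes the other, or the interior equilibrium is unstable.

Compare the nullcline intercepts: K1/α12 = 731/1.69 = 433 < K2 = 537; K2/α21 = 537/0.962 = 558 < K1 = 731.
Since both are reversed, neither can invade when rare; the interior point is a saddle.

unstable coexistence (outcome depends on initial conditions)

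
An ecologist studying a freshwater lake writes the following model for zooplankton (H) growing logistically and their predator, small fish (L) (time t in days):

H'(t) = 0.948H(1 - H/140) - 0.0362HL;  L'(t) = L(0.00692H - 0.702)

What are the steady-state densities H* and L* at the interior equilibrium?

From dL/dt = 0 with L > 0: 0.00692H* = 0.702, so H* = 101.
Substitute into dH/dt = 0: 0.948(1 - 101/140) = 0.0362L*.
The bracket is 0.275, giving L* = 0.261/0.0362 = 7.21.

H* ≈ 101, L* ≈ 7.21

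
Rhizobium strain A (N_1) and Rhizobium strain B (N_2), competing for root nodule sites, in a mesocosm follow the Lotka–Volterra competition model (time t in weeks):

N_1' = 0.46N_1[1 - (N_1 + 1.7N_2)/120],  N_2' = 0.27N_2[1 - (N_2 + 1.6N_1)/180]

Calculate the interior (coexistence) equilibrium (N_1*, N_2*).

Setting both brackets to zero gives the nullclines N_1 + 1.7N_2 = 120 and 1.6N_1 + N_2 = 180.
Substituting N_2 = 180 - 1.6N_1 into the first: N_1(1 - 1.7·1.6) = 120 - 1.7·180.
So N_1* = -186/-1.72 = 108, and then N_2* = 180 - 1.6·108 = 6.98.

N_1* ≈ 108, N_2* ≈ 6.98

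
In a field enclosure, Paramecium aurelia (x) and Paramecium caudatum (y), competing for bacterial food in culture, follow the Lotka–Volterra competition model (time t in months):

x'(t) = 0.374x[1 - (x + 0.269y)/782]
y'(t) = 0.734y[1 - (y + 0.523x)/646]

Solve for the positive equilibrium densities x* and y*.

Setting both brackets to zero gives the nullclines x + 0.269y = 782 and 0.523x + y = 646.
Substituting y = 646 - 0.523x into the first: x(1 - 0.269·0.523) = 782 - 0.269·646.
So x* = 608/0.859 = 708, and then y* = 646 - 0.523·708 = 276.

x* ≈ 708, y* ≈ 276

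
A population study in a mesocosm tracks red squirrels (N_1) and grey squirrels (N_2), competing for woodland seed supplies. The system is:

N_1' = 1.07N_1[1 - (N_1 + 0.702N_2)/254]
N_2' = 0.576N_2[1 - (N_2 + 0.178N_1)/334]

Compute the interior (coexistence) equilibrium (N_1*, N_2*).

N_1* ≈ 22.3, N_2* ≈ 330

Setting both brackets to zero gives the nullclines N_1 + 0.702N_2 = 254 and 0.178N_1 + N_2 = 334.
Substituting N_2 = 334 - 0.178N_1 into the first: N_1(1 - 0.702·0.178) = 254 - 0.702·334.
So N_1* = 19.5/0.875 = 22.3, and then N_2* = 334 - 0.178·22.3 = 330.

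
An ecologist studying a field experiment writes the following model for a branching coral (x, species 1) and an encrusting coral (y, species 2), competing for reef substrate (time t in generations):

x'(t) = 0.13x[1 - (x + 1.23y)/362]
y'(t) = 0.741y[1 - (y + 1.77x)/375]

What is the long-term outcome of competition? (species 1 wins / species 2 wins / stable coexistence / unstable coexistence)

Compare the nullcline intercepts: K1/α12 = 362/1.23 = 294 < K2 = 375; K2/α21 = 375/1.77 = 212 < K1 = 362.
Since both are reversed, neither can invade when rare; the interior point is a saddle.

unstable coexistence (outcome depends on initial conditions)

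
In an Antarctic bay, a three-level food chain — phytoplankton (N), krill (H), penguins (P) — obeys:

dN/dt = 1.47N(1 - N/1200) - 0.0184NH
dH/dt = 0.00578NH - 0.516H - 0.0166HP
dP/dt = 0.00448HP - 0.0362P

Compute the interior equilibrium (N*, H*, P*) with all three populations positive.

From dP/dt = 0: 0.00448H* = 0.0362, so H* = 8.08.
From dN/dt = 0: 1.47(1 - N*/1200) = 0.0184·8.08, giving N* = 1200·(1 - 0.101) = 1080.
From dH/dt = 0: 0.00578·1080 - 0.516 = 0.0166P*, so P* = 5.72/0.0166 = 344.

N* ≈ 1080, H* ≈ 8.08, P* ≈ 344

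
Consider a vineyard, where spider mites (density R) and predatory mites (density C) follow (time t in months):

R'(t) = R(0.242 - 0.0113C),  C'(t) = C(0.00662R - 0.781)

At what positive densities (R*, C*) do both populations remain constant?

Set dC/dt = 0 with C > 0: 0.00662R - 0.781 = 0, so R* = 0.781/0.00662 = 118.
Set dR/dt = 0 with R > 0: 0.242 - 0.0113C = 0, so C* = 0.242/0.0113 = 21.4.

R* ≈ 118, C* ≈ 21.4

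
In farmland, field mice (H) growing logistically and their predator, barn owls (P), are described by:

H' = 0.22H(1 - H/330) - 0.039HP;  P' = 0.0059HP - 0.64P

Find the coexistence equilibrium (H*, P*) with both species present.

H* ≈ 108, P* ≈ 3.79

From dP/dt = 0 with P > 0: 0.0059H* = 0.64, so H* = 108.
Substitute into dH/dt = 0: 0.22(1 - 108/330) = 0.039P*.
The bracket is 0.671, giving P* = 0.148/0.039 = 3.79.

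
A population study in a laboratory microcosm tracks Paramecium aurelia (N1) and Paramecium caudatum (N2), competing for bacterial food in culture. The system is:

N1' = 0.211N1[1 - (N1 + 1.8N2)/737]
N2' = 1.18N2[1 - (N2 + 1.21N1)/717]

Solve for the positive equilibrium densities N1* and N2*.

N1* ≈ 470, N2* ≈ 148

Setting both brackets to zero gives the nullclines N1 + 1.8N2 = 737 and 1.21N1 + N2 = 717.
Substituting N2 = 717 - 1.21N1 into the first: N1(1 - 1.8·1.21) = 737 - 1.8·717.
So N1* = -554/-1.18 = 470, and then N2* = 717 - 1.21·470 = 148.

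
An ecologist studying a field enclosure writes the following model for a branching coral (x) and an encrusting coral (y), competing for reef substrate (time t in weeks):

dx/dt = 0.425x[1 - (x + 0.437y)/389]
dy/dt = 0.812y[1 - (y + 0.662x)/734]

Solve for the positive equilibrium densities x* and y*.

Setting both brackets to zero gives the nullclines x + 0.437y = 389 and 0.662x + y = 734.
Substituting y = 734 - 0.662x into the first: x(1 - 0.437·0.662) = 389 - 0.437·734.
So x* = 68.2/0.711 = 96, and then y* = 734 - 0.662·96 = 670.

x* ≈ 96, y* ≈ 670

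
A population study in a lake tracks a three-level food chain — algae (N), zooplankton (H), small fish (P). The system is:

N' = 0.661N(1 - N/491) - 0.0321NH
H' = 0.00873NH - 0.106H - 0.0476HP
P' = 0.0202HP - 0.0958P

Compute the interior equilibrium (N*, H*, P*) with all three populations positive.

From dP/dt = 0: 0.0202H* = 0.0958, so H* = 4.74.
From dN/dt = 0: 0.661(1 - N*/491) = 0.0321·4.74, giving N* = 491·(1 - 0.23) = 378.
From dH/dt = 0: 0.00873·378 - 0.106 = 0.0476P*, so P* = 3.19/0.0476 = 67.1.

N* ≈ 378, H* ≈ 4.74, P* ≈ 67.1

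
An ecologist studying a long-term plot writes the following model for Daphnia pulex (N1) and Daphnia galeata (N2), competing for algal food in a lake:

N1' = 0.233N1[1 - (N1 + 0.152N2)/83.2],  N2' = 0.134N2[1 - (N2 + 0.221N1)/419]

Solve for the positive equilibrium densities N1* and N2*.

N1* ≈ 20.2, N2* ≈ 415

Setting both brackets to zero gives the nullclines N1 + 0.152N2 = 83.2 and 0.221N1 + N2 = 419.
Substituting N2 = 419 - 0.221N1 into the first: N1(1 - 0.152·0.221) = 83.2 - 0.152·419.
So N1* = 19.5/0.966 = 20.2, and then N2* = 419 - 0.221·20.2 = 415.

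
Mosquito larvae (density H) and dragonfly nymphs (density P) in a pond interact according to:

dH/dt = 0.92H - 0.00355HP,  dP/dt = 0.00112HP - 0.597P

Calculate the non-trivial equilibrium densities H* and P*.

H* ≈ 533, P* ≈ 259

Set dP/dt = 0 with P > 0: 0.00112H - 0.597 = 0, so H* = 0.597/0.00112 = 533.
Set dH/dt = 0 with H > 0: 0.92 - 0.00355P = 0, so P* = 0.92/0.00355 = 259.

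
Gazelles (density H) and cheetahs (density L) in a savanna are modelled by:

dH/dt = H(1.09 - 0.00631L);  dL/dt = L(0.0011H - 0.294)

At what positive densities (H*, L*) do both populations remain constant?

Set dL/dt = 0 with L > 0: 0.0011H - 0.294 = 0, so H* = 0.294/0.0011 = 267.
Set dH/dt = 0 with H > 0: 1.09 - 0.00631L = 0, so L* = 1.09/0.00631 = 173.

H* ≈ 267, L* ≈ 173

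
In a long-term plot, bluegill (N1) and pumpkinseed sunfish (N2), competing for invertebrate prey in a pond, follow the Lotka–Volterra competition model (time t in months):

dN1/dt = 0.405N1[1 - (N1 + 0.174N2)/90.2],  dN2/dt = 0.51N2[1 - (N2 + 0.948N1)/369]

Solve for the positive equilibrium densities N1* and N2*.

Setting both brackets to zero gives the nullclines N1 + 0.174N2 = 90.2 and 0.948N1 + N2 = 369.
Substituting N2 = 369 - 0.948N1 into the first: N1(1 - 0.174·0.948) = 90.2 - 0.174·369.
So N1* = 26/0.835 = 31.1, and then N2* = 369 - 0.948·31.1 = 339.

N1* ≈ 31.1, N2* ≈ 339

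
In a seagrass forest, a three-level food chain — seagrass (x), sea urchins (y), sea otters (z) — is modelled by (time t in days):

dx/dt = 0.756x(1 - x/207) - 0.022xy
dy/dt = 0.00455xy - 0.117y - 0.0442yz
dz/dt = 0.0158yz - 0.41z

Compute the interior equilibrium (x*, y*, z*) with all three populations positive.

From dz/dt = 0: 0.0158y* = 0.41, so y* = 25.9.
From dx/dt = 0: 0.756(1 - x*/207) = 0.022·25.9, giving x* = 207·(1 - 0.755) = 50.7.
From dy/dt = 0: 0.00455·50.7 - 0.117 = 0.0442z*, so z* = 0.114/0.0442 = 2.57.

x* ≈ 50.7, y* ≈ 25.9, z* ≈ 2.57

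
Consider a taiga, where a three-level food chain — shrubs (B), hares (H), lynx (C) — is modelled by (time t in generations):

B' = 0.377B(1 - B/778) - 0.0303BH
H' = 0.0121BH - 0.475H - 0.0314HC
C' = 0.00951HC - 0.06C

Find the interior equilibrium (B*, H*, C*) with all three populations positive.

B* ≈ 383, H* ≈ 6.31, C* ≈ 133

From dC/dt = 0: 0.00951H* = 0.06, so H* = 6.31.
From dB/dt = 0: 0.377(1 - B*/778) = 0.0303·6.31, giving B* = 778·(1 - 0.507) = 383.
From dH/dt = 0: 0.0121·383 - 0.475 = 0.0314C*, so C* = 4.17/0.0314 = 133.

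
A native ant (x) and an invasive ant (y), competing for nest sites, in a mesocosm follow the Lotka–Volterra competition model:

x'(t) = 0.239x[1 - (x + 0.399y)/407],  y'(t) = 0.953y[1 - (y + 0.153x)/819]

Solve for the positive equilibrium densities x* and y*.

Setting both brackets to zero gives the nullclines x + 0.399y = 407 and 0.153x + y = 819.
Substituting y = 819 - 0.153x into the first: x(1 - 0.399·0.153) = 407 - 0.399·819.
So x* = 80.2/0.939 = 85.4, and then y* = 819 - 0.153·85.4 = 806.

x* ≈ 85.4, y* ≈ 806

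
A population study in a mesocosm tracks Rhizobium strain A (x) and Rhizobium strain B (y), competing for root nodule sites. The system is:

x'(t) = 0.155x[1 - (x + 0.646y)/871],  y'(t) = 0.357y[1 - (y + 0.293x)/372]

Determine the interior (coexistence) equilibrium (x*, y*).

Setting both brackets to zero gives the nullclines x + 0.646y = 871 and 0.293x + y = 372.
Substituting y = 372 - 0.293x into the first: x(1 - 0.646·0.293) = 871 - 0.646·372.
So x* = 631/0.811 = 778, and then y* = 372 - 0.293·778 = 144.

x* ≈ 778, y* ≈ 144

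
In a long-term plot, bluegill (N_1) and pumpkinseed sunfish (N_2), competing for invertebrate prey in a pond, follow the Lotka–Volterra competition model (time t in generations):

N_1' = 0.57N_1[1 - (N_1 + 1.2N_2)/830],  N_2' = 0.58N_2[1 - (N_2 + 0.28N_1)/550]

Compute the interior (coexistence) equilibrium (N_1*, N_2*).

N_1* ≈ 256, N_2* ≈ 478

Setting both brackets to zero gives the nullclines N_1 + 1.2N_2 = 830 and 0.28N_1 + N_2 = 550.
Substituting N_2 = 550 - 0.28N_1 into the first: N_1(1 - 1.2·0.28) = 830 - 1.2·550.
So N_1* = 170/0.664 = 256, and then N_2* = 550 - 0.28·256 = 478.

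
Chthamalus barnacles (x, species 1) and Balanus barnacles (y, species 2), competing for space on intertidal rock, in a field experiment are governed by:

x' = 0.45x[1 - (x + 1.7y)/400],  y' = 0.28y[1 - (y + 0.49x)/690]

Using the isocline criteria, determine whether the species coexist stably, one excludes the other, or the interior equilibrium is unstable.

species 2 excludes species 1

Compare the nullcline intercepts: K1/α12 = 400/1.7 = 235 < K2 = 690; K2/α21 = 690/0.49 = 1410 > K1 = 400.
Since the inequalities point opposite ways, species 2 can invade but species 1 cannot.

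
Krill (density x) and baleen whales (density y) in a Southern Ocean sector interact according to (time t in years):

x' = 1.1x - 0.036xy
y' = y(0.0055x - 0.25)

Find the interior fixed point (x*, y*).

x* ≈ 45.5, y* ≈ 30.6

Set dy/dt = 0 with y > 0: 0.0055x - 0.25 = 0, so x* = 0.25/0.0055 = 45.5.
Set dx/dt = 0 with x > 0: 1.1 - 0.036y = 0, so y* = 1.1/0.036 = 30.6.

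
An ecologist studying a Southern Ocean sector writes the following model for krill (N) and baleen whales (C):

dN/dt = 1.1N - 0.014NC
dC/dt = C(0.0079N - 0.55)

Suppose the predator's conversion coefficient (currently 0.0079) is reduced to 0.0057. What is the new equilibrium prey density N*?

At the interior fixed point, setting dC/dt = 0 with C > 0 fixes N* = (predator death rate)/(NC coefficient) — independent of the other coefficients.
With the change, N* = 0.55/0.0057 = 96.5; it rises from 69.6.

N* ≈ 96.5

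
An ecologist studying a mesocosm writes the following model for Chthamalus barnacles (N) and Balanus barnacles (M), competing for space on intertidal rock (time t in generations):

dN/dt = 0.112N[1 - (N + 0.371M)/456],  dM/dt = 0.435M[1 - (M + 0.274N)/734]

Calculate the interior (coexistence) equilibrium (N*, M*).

Setting both brackets to zero gives the nullclines N + 0.371M = 456 and 0.274N + M = 734.
Substituting M = 734 - 0.274N into the first: N(1 - 0.371·0.274) = 456 - 0.371·734.
So N* = 184/0.898 = 204, and then M* = 734 - 0.274·204 = 678.

N* ≈ 204, M* ≈ 678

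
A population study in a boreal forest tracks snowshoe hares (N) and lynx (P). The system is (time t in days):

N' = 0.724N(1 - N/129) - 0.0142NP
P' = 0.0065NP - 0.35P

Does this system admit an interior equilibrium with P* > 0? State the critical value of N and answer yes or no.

Threshold N = 53.8; K > 53.8, so yes, the predator persists.

The predator equation gives dP/dt > 0 only when N > 0.35/0.0065 = 53.8.
Without the predator, N → K = 129. Since 129 > 53.8, the predator can invade and persist.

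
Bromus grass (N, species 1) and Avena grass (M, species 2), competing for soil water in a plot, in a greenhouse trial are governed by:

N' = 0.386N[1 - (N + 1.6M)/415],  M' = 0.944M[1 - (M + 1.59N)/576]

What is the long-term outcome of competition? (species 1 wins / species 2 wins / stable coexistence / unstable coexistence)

unstable coexistence (outcome depends on initial conditions)

Compare the nullcline intercepts: K1/α12 = 415/1.6 = 259 < K2 = 576; K2/α21 = 576/1.59 = 362 < K1 = 415.
Since both are reversed, neither can invade when rare; the interior point is a saddle.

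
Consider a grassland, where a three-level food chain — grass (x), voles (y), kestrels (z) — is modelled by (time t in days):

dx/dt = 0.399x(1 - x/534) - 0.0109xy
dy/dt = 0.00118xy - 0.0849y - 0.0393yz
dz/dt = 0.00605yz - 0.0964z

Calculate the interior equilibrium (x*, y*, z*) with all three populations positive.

From dz/dt = 0: 0.00605y* = 0.0964, so y* = 15.9.
From dx/dt = 0: 0.399(1 - x*/534) = 0.0109·15.9, giving x* = 534·(1 - 0.435) = 302.
From dy/dt = 0: 0.00118·302 - 0.0849 = 0.0393z*, so z* = 0.271/0.0393 = 6.89.

x* ≈ 302, y* ≈ 15.9, z* ≈ 6.89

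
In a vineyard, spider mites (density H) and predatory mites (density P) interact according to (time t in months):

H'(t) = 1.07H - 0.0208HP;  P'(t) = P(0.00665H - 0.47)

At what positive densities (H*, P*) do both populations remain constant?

H* ≈ 70.7, P* ≈ 51.4

Set dP/dt = 0 with P > 0: 0.00665H - 0.47 = 0, so H* = 0.47/0.00665 = 70.7.
Set dH/dt = 0 with H > 0: 1.07 - 0.0208P = 0, so P* = 1.07/0.0208 = 51.4.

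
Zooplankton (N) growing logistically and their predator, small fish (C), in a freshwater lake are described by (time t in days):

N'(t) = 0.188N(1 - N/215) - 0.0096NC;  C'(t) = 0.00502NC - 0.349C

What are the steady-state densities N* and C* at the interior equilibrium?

From dC/dt = 0 with C > 0: 0.00502N* = 0.349, so N* = 69.5.
Substitute into dN/dt = 0: 0.188(1 - 69.5/215) = 0.0096C*.
The bracket is 0.677, giving C* = 0.127/0.0096 = 13.3.

N* ≈ 69.5, C* ≈ 13.3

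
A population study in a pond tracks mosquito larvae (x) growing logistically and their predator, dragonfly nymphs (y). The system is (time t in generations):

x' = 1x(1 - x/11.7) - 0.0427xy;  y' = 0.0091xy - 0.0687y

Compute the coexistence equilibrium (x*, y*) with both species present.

x* ≈ 7.55, y* ≈ 8.31

From dy/dt = 0 with y > 0: 0.0091x* = 0.0687, so x* = 7.55.
Substitute into dx/dt = 0: 1(1 - 7.55/11.7) = 0.0427y*.
The bracket is 0.355, giving y* = 0.355/0.0427 = 8.31.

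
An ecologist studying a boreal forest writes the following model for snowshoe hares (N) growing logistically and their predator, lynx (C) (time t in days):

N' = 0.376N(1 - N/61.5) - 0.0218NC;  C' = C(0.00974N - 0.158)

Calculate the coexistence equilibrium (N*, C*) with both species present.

N* ≈ 16.2, C* ≈ 12.7

From dC/dt = 0 with C > 0: 0.00974N* = 0.158, so N* = 16.2.
Substitute into dN/dt = 0: 0.376(1 - 16.2/61.5) = 0.0218C*.
The bracket is 0.736, giving C* = 0.277/0.0218 = 12.7.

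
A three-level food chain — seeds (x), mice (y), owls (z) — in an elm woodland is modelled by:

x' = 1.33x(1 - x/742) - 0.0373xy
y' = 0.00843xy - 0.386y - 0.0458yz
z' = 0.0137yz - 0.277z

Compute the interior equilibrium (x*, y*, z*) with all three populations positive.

x* ≈ 321, y* ≈ 20.2, z* ≈ 50.7

From dz/dt = 0: 0.0137y* = 0.277, so y* = 20.2.
From dx/dt = 0: 1.33(1 - x*/742) = 0.0373·20.2, giving x* = 742·(1 - 0.567) = 321.
From dy/dt = 0: 0.00843·321 - 0.386 = 0.0458z*, so z* = 2.32/0.0458 = 50.7.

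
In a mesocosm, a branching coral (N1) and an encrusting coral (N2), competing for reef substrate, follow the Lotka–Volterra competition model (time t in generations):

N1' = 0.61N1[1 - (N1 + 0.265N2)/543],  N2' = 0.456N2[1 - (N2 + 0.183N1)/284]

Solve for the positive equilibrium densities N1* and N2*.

Setting both brackets to zero gives the nullclines N1 + 0.265N2 = 543 and 0.183N1 + N2 = 284.
Substituting N2 = 284 - 0.183N1 into the first: N1(1 - 0.265·0.183) = 543 - 0.265·284.
So N1* = 468/0.952 = 492, and then N2* = 284 - 0.183·492 = 194.

N1* ≈ 492, N2* ≈ 194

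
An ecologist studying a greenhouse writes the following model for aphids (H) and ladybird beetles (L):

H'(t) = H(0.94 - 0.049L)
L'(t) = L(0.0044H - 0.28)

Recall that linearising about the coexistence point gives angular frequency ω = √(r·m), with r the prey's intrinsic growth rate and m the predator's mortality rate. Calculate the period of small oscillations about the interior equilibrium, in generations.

T ≈ 12.2 generations

Here r = 0.94 and m = 0.28, so r·m = 0.263.
ω = √0.263 = 0.513 per generation, hence T = 2π/ω ≈ 12.2 generations.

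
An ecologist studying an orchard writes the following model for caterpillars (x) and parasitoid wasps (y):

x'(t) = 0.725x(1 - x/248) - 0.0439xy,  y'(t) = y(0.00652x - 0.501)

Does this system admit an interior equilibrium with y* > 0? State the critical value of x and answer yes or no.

The predator equation gives dy/dt > 0 only when x > 0.501/0.00652 = 76.8.
Without the predator, x → K = 248. Since 248 > 76.8, the predator can invade and persist.

Threshold x = 76.8; K > 76.8, so yes, the predator persists.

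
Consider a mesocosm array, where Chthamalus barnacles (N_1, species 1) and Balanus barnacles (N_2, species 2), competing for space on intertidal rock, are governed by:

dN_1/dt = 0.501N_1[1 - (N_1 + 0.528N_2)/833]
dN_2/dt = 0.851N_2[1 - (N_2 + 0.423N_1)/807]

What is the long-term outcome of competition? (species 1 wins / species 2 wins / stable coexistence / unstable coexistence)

Compare the nullcline intercepts: K1/α12 = 833/0.528 = 1580 > K2 = 807; K2/α21 = 807/0.423 = 1910 > K1 = 833.
Since both inequalities hold, each species can invade when rare, so the interior equilibrium is stable.

stable coexistence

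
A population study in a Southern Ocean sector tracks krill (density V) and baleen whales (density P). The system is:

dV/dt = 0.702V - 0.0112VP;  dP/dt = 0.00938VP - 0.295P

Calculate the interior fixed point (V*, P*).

Set dP/dt = 0 with P > 0: 0.00938V - 0.295 = 0, so V* = 0.295/0.00938 = 31.4.
Set dV/dt = 0 with V > 0: 0.702 - 0.0112P = 0, so P* = 0.702/0.0112 = 62.7.

V* ≈ 31.4, P* ≈ 62.7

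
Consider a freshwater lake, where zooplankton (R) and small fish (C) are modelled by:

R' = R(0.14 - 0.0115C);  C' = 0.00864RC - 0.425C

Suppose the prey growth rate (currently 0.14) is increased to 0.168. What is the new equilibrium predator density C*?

C* ≈ 14.6

At the interior fixed point, setting dR/dt = 0 with R > 0 fixes C* = (prey growth rate)/(RC coefficient) — independent of the other coefficients.
With the change, C* = 0.168/0.0115 = 14.6; it rises from 12.2.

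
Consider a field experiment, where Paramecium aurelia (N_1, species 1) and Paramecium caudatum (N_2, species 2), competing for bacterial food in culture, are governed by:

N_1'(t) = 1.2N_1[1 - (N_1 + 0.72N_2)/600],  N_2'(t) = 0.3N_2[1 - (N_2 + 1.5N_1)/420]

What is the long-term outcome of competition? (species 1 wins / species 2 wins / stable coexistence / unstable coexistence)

species 1 excludes species 2

Compare the nullcline intercepts: K1/α12 = 600/0.72 = 833 > K2 = 420; K2/α21 = 420/1.5 = 280 < K1 = 600.
Since the inequalities point opposite ways, species 1 can invade but species 2 cannot.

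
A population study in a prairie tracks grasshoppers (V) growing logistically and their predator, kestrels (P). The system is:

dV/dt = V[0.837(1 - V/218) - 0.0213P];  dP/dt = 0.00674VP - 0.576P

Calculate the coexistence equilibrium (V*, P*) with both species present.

From dP/dt = 0 with P > 0: 0.00674V* = 0.576, so V* = 85.5.
Substitute into dV/dt = 0: 0.837(1 - 85.5/218) = 0.0213P*.
The bracket is 0.608, giving P* = 0.509/0.0213 = 23.9.

V* ≈ 85.5, P* ≈ 23.9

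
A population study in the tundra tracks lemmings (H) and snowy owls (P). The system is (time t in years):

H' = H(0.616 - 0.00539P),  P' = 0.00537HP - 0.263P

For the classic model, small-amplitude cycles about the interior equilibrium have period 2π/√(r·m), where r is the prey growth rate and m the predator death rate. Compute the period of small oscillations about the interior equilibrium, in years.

Here r = 0.616 and m = 0.263, so r·m = 0.162.
ω = √0.162 = 0.403 per year, hence T = 2π/ω ≈ 15.6 years.

T ≈ 15.6 years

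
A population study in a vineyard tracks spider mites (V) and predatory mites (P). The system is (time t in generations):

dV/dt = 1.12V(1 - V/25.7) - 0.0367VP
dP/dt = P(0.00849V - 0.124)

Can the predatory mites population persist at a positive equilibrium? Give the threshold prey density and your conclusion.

The predator equation gives dP/dt > 0 only when V > 0.124/0.00849 = 14.6.
Without the predator, V → K = 25.7. Since 25.7 > 14.6, the predator can invade and persist.

Threshold V = 14.6; K > 14.6, so yes, the predator persists.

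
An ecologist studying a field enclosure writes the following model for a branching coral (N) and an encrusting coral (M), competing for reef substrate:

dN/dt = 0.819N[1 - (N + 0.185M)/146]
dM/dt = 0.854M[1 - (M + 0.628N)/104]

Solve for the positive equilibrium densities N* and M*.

Setting both brackets to zero gives the nullclines N + 0.185M = 146 and 0.628N + M = 104.
Substituting M = 104 - 0.628N into the first: N(1 - 0.185·0.628) = 146 - 0.185·104.
So N* = 127/0.884 = 143, and then M* = 104 - 0.628·143 = 13.9.

N* ≈ 143, M* ≈ 13.9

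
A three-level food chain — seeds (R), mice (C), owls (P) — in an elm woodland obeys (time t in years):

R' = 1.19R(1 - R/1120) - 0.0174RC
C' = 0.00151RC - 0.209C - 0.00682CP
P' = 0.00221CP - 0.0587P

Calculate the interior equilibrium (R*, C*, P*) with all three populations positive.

R* ≈ 685, C* ≈ 26.6, P* ≈ 121

From dP/dt = 0: 0.00221C* = 0.0587, so C* = 26.6.
From dR/dt = 0: 1.19(1 - R*/1120) = 0.0174·26.6, giving R* = 1120·(1 - 0.388) = 685.
From dC/dt = 0: 0.00151·685 - 0.209 = 0.00682P*, so P* = 0.825/0.00682 = 121.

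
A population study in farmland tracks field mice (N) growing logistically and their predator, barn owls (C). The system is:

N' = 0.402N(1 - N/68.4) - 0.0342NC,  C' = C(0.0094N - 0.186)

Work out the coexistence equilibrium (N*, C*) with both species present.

From dC/dt = 0 with C > 0: 0.0094N* = 0.186, so N* = 19.8.
Substitute into dN/dt = 0: 0.402(1 - 19.8/68.4) = 0.0342C*.
The bracket is 0.711, giving C* = 0.286/0.0342 = 8.35.

N* ≈ 19.8, C* ≈ 8.35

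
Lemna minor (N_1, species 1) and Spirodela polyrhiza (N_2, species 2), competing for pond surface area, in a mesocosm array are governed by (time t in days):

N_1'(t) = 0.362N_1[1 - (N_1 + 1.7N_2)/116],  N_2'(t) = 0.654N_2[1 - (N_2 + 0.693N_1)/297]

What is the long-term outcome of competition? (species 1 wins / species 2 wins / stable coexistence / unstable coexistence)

species 2 excludes species 1

Compare the nullcline intercepts: K1/α12 = 116/1.7 = 68.2 < K2 = 297; K2/α21 = 297/0.693 = 429 > K1 = 116.
Since the inequalities point opposite ways, species 2 can invade but species 1 cannot.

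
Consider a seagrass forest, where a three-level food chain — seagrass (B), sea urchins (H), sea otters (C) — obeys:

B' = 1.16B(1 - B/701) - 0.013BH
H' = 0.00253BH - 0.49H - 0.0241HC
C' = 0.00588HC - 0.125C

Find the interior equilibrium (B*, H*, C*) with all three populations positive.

From dC/dt = 0: 0.00588H* = 0.125, so H* = 21.3.
From dB/dt = 0: 1.16(1 - B*/701) = 0.013·21.3, giving B* = 701·(1 - 0.238) = 534.
From dH/dt = 0: 0.00253·534 - 0.49 = 0.0241C*, so C* = 0.861/0.0241 = 35.7.

B* ≈ 534, H* ≈ 21.3, C* ≈ 35.7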